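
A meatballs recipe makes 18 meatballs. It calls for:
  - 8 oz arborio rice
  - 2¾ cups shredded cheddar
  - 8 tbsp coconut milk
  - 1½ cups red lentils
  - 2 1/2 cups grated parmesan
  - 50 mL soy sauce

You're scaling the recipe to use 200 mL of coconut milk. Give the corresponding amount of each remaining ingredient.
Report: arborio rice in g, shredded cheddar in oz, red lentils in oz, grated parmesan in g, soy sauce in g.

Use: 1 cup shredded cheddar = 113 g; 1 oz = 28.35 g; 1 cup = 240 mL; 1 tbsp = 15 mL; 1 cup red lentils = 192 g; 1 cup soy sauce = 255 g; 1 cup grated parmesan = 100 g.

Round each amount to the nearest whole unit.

The original recipe has 120 mL of coconut milk, so the scaling factor is 200 ÷ 120 = 5/3.
arborio rice: 8 oz × 5/3 × 28.35 g/oz = 378 g
shredded cheddar: 2.75 cup × 5/3 × 113 g/cup ÷ 28.35 g/oz ≈ 18 oz
red lentils: 1.5 cup × 5/3 × 192 g/cup ÷ 28.35 g/oz ≈ 17 oz
grated parmesan: 2.5 cup × 5/3 × 100 g/cup ≈ 417 g
soy sauce: 50 mL × 5/3 ÷ 240 mL/cup × 255 g/cup ≈ 89 g

arborio rice: 378 g; shredded cheddar: 18 oz; red lentils: 17 oz; grated parmesan: 417 g; soy sauce: 89 g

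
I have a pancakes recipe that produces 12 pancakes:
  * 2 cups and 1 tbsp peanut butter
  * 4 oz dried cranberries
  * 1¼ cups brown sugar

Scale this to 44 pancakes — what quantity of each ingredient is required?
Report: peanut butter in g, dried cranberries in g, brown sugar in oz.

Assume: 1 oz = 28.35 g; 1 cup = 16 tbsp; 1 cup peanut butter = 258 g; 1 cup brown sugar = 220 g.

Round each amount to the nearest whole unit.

Scaling factor: 44/12 = 11/3.
peanut butter: (2 cup + 1 tbsp = 2.0625 cup) × 11/3 × 258 g/cup ≈ 1951 g
dried cranberries: 4 oz × 11/3 × 28.35 g/oz ≈ 416 g
brown sugar: 1.25 cup × 11/3 × 220 g/cup ÷ 28.35 g/oz ≈ 36 oz

peanut butter: 1951 g; dried cranberries: 416 g; brown sugar: 36 oz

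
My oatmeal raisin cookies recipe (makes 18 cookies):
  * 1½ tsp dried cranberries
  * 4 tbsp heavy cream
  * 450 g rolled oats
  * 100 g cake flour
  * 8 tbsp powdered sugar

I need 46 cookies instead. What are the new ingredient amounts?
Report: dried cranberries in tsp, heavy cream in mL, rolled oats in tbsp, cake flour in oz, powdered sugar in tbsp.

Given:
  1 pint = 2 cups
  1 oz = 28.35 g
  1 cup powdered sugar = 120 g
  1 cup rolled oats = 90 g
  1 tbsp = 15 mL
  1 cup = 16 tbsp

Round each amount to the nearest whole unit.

dried cranberries: 4 tsp; heavy cream: 153 mL; rolled oats: 204 tbsp; cake flour: 9 oz; powdered sugar: 20 tbsp

Scaling factor: 46/18 = 23/9.
dried cranberries: 1.5 tsp × 23/9 ≈ 4 tsp
heavy cream: 4 tbsp × 23/9 × 15 mL/tbsp ≈ 153 mL
rolled oats: 450 g × 23/9 ÷ 90 g/cup × 16 tbsp/cup ≈ 204 tbsp
cake flour: 100 g × 23/9 ÷ 28.35 g/oz ≈ 9 oz
powdered sugar: 8 tbsp × 23/9 ≈ 20 tbsp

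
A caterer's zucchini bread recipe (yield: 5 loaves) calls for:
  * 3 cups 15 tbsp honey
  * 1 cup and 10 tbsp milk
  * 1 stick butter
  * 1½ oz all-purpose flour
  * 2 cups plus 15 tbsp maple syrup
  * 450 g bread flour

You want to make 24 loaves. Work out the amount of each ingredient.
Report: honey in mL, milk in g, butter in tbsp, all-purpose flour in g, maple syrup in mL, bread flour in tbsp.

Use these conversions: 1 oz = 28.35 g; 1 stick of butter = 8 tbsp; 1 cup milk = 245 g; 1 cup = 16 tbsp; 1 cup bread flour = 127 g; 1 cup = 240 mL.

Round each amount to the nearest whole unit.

Scaling factor: 24/5 = 4.8.
honey: (3 cup + 15 tbsp = 3.9375 cup) × 24/5 × 240 mL/cup = 4536 mL
milk: (1 cup + 10 tbsp = 1.625 cup) × 24/5 × 245 g/cup = 1911 g
butter: 1 stick × 24/5 × 8 tbsp/stick ≈ 38 tbsp
all-purpose flour: 1.5 oz × 24/5 × 28.35 g/oz ≈ 204 g
maple syrup: (2 cup + 15 tbsp = 2.9375 cup) × 24/5 × 240 mL/cup = 3384 mL
bread flour: 450 g × 24/5 ÷ 127 g/cup × 16 tbsp/cup ≈ 272 tbsp

honey: 4536 mL; milk: 1911 g; butter: 38 tbsp; all-purpose flour: 204 g; maple syrup: 3384 mL; bread flour: 272 tbsp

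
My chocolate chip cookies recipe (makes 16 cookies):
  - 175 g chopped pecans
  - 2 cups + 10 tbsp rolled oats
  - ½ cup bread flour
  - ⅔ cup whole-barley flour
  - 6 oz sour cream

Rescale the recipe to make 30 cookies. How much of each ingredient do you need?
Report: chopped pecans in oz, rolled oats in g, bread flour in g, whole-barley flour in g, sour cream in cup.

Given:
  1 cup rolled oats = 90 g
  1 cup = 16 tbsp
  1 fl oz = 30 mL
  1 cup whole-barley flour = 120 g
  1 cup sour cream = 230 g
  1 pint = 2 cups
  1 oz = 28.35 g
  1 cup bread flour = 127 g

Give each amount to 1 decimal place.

chopped pecans: 11.6 oz; rolled oats: 443.0 g; bread flour: 119.1 g; whole-barley flour: 150.0 g; sour cream: 1.4 cup

Scaling factor: 30/16 = 15/8 = 1.875.
chopped pecans: 175 g × 15/8 ÷ 28.35 g/oz ≈ 11.6 oz
rolled oats: (2 cup + 10 tbsp = 2.625 cup) × 15/8 × 90 g/cup ≈ 443.0 g
bread flour: 0.5 cup × 15/8 × 127 g/cup ≈ 119.1 g
whole-barley flour: 2/3 cup × 15/8 × 120 g/cup = 150.0 g
sour cream: 6 oz × 15/8 × 28.35 g/oz ÷ 230 g/cup ≈ 1.4 cup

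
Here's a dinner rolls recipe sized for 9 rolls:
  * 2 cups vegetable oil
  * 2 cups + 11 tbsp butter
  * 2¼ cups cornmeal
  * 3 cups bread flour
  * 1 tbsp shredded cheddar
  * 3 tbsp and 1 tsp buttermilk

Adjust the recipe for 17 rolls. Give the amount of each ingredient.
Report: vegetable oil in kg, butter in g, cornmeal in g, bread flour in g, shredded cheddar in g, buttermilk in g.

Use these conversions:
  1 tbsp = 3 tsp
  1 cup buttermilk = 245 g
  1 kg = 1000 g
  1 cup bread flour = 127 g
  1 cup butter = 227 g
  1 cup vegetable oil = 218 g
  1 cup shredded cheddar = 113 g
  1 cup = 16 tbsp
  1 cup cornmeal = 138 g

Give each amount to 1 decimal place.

Scaling factor: 17/9.
vegetable oil: 2 cup × 17/9 × 218 g/cup ÷ 1000 g/kg ≈ 0.8 kg
butter: (2 cup + 11 tbsp = 2.6875 cup) × 17/9 × 227 g/cup ≈ 1152.3 g
cornmeal: 2.25 cup × 17/9 × 138 g/cup = 586.5 g
bread flour: 3 cup × 17/9 × 127 g/cup ≈ 719.7 g
shredded cheddar: 1 tbsp × 17/9 ÷ 16 tbsp/cup × 113 g/cup ≈ 13.3 g
buttermilk: (3 tbsp + 1 tsp = 10/3 tbsp) × 17/9 ÷ 16 tbsp/cup × 245 g/cup ≈ 96.4 g

vegetable oil: 0.8 kg; butter: 1152.3 g; cornmeal: 586.5 g; bread flour: 719.7 g; shredded cheddar: 13.3 g; buttermilk: 96.4 g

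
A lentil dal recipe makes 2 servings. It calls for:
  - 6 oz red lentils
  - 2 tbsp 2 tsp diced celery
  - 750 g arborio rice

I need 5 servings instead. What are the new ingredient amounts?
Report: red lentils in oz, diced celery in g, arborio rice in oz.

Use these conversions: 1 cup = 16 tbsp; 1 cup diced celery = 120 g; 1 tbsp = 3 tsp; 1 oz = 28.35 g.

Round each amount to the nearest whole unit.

Scaling factor: 5/2 = 2.5.
red lentils: 6 oz × 5/2 = 15 oz
diced celery: (2 tbsp + 2 tsp = 8/3 tbsp) × 5/2 ÷ 16 tbsp/cup × 120 g/cup = 50 g
arborio rice: 750 g × 5/2 ÷ 28.35 g/oz ≈ 66 oz

red lentils: 15 oz; diced celery: 50 g; arborio rice: 66 oz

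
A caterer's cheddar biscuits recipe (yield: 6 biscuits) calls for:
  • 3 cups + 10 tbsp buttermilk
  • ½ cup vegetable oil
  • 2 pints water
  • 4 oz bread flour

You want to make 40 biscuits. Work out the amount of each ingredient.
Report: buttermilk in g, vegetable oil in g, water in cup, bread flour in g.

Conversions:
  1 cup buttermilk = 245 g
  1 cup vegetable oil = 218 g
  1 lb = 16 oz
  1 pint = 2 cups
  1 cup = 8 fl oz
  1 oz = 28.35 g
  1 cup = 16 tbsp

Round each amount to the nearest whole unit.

buttermilk: 5921 g; vegetable oil: 727 g; water: 27 cup; bread flour: 756 g

Scaling factor: 40/6 = 20/3.
buttermilk: (3 cup + 10 tbsp = 3.625 cup) × 20/3 × 245 g/cup ≈ 5921 g
vegetable oil: 0.5 cup × 20/3 × 218 g/cup ≈ 727 g
water: 2 pint × 20/3 × 2 cup/pint ≈ 27 cup
bread flour: 4 oz × 20/3 × 28.35 g/oz = 756 g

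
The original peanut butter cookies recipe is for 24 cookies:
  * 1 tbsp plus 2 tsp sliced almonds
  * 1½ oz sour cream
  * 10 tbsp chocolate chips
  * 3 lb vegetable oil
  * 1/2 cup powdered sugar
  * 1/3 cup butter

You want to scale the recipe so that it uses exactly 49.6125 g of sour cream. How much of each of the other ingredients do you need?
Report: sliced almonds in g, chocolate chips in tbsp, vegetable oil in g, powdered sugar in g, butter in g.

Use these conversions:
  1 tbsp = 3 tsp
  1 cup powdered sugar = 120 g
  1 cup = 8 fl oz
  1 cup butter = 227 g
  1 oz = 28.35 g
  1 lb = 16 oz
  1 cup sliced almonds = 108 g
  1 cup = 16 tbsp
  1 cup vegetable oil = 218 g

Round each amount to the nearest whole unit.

sliced almonds: 13 g; chocolate chips: 12 tbsp; vegetable oil: 1588 g; powdered sugar: 70 g; butter: 88 g

The original recipe has 42.525 g of sour cream, so the scaling factor is 49.6125 ÷ 42.525 = 7/6.
sliced almonds: (1 tbsp + 2 tsp = 5/3 tbsp) × 7/6 ÷ 16 tbsp/cup × 108 g/cup ≈ 13 g
chocolate chips: 10 tbsp × 7/6 ≈ 12 tbsp
vegetable oil: 3 lb × 7/6 × 16 oz/lb × 28.35 g/oz ≈ 1588 g
powdered sugar: 0.5 cup × 7/6 × 120 g/cup = 70 g
butter: 1/3 cup × 7/6 × 227 g/cup ≈ 88 g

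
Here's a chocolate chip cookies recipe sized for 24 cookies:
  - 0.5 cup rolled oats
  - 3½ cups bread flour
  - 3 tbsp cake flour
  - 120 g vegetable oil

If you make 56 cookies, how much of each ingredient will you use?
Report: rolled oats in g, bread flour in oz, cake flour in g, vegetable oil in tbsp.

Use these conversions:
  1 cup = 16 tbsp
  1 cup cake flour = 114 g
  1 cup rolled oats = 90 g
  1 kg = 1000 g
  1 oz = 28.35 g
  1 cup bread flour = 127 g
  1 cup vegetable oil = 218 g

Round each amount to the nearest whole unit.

Scaling factor: 56/24 = 7/3.
rolled oats: 0.5 cup × 7/3 × 90 g/cup = 105 g
bread flour: 3.5 cup × 7/3 × 127 g/cup ÷ 28.35 g/oz ≈ 37 oz
cake flour: 3 tbsp × 7/3 ÷ 16 tbsp/cup × 114 g/cup ≈ 50 g
vegetable oil: 120 g × 7/3 ÷ 218 g/cup × 16 tbsp/cup ≈ 21 tbsp

rolled oats: 105 g; bread flour: 37 oz; cake flour: 50 g; vegetable oil: 21 tbsp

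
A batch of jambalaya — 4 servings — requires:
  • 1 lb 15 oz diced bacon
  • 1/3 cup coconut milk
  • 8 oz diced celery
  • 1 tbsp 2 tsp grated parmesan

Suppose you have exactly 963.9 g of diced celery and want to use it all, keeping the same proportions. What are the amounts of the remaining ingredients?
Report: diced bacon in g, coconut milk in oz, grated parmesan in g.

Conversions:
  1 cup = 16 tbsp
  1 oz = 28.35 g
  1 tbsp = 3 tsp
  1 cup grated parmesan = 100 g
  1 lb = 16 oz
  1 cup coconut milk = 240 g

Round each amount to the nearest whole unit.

The original recipe has 226.8 g of diced celery, so the scaling factor is 963.9 ÷ 226.8 = 17/4 = 4.25.
diced bacon: (1 lb + 15 oz = 1.9375 lb) × 17/4 × 16 oz/lb × 28.35 g/oz ≈ 3735 g
coconut milk: 1/3 cup × 17/4 × 240 g/cup ÷ 28.35 g/oz ≈ 12 oz
grated parmesan: (1 tbsp + 2 tsp = 5/3 tbsp) × 17/4 ÷ 16 tbsp/cup × 100 g/cup ≈ 44 g

diced bacon: 3735 g; coconut milk: 12 oz; grated parmesan: 44 g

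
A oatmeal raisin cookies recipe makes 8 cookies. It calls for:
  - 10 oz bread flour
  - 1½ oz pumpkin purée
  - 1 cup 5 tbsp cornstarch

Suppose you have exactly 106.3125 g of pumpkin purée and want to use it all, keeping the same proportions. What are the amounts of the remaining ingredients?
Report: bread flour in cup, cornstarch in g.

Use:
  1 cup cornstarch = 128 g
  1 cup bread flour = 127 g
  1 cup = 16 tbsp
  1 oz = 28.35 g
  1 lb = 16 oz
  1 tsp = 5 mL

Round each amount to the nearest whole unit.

bread flour: 6 cup; cornstarch: 420 g

The original recipe has 42.525 g of pumpkin purée, so the scaling factor is 106.3125 ÷ 42.525 = 5/2 = 2.5.
bread flour: 10 oz × 5/2 × 28.35 g/oz ÷ 127 g/cup ≈ 6 cup
cornstarch: (1 cup + 5 tbsp = 1.3125 cup) × 5/2 × 128 g/cup = 420 g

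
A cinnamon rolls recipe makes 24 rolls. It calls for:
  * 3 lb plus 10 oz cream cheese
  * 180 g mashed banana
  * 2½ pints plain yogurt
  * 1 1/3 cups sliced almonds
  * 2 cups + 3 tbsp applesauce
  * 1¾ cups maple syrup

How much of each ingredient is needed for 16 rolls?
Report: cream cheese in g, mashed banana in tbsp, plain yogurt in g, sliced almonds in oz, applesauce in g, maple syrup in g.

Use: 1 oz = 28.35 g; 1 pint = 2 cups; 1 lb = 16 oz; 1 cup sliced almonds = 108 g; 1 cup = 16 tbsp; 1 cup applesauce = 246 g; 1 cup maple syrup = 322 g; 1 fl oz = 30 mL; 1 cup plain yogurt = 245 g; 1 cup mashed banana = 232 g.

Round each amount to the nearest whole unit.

cream cheese: 1096 g; mashed banana: 8 tbsp; plain yogurt: 817 g; sliced almonds: 3 oz; applesauce: 359 g; maple syrup: 376 g

Scaling factor: 16/24 = 2/3.
cream cheese: (3 lb + 10 oz = 3.625 lb) × 2/3 × 16 oz/lb × 28.35 g/oz ≈ 1096 g
mashed banana: 180 g × 2/3 ÷ 232 g/cup × 16 tbsp/cup ≈ 8 tbsp
plain yogurt: 2.5 pint × 2/3 × 2 cup/pint × 245 g/cup ≈ 817 g
sliced almonds: 4/3 cup × 2/3 × 108 g/cup ÷ 28.35 g/oz ≈ 3 oz
applesauce: (2 cup + 3 tbsp = 2.1875 cup) × 2/3 × 246 g/cup ≈ 359 g
maple syrup: 1.75 cup × 2/3 × 322 g/cup ≈ 376 g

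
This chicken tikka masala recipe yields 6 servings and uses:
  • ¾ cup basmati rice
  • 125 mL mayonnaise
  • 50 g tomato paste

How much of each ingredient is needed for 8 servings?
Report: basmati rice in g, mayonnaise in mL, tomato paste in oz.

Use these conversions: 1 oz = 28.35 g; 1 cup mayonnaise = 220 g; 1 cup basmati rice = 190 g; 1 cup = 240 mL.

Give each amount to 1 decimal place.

basmati rice: 190.0 g; mayonnaise: 166.7 mL; tomato paste: 2.4 oz

Scaling factor: 8/6 = 4/3.
basmati rice: 0.75 cup × 4/3 × 190 g/cup = 190.0 g
mayonnaise: 125 mL × 4/3 ≈ 166.7 mL
tomato paste: 50 g × 4/3 ÷ 28.35 g/oz ≈ 2.4 oz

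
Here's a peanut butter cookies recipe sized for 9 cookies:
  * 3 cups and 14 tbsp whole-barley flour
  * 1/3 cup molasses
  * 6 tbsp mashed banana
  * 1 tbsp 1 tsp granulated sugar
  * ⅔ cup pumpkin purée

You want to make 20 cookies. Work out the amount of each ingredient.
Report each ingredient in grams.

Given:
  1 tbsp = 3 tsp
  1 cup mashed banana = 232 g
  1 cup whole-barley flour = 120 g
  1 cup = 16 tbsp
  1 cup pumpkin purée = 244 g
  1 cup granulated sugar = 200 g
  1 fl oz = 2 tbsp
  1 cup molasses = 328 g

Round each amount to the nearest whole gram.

Scaling factor: 20/9.
whole-barley flour: (3 cup + 14 tbsp = 3.875 cup) × 20/9 × 120 g/cup ≈ 1033 g
molasses: 1/3 cup × 20/9 × 328 g/cup ≈ 243 g
mashed banana: 6 tbsp × 20/9 ÷ 16 tbsp/cup × 232 g/cup ≈ 193 g
granulated sugar: (1 tbsp + 1 tsp = 4/3 tbsp) × 20/9 ÷ 16 tbsp/cup × 200 g/cup ≈ 37 g
pumpkin purée: 2/3 cup × 20/9 × 244 g/cup ≈ 361 g

whole-barley flour: 1033 g; molasses: 243 g; mashed banana: 193 g; granulated sugar: 37 g; pumpkin purée: 361 g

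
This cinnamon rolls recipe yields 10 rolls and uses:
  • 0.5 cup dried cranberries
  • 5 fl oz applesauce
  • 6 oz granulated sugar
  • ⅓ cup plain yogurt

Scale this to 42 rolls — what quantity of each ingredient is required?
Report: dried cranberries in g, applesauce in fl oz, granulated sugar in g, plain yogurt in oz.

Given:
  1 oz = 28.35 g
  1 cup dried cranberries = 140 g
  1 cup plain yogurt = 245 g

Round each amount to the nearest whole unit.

Scaling factor: 42/10 = 21/5 = 4.2.
dried cranberries: 0.5 cup × 21/5 × 140 g/cup = 294 g
applesauce: 5 fl oz × 21/5 = 21 fl oz
granulated sugar: 6 oz × 21/5 × 28.35 g/oz ≈ 714 g
plain yogurt: 1/3 cup × 21/5 × 245 g/cup ÷ 28.35 g/oz ≈ 12 oz

dried cranberries: 294 g; applesauce: 21 fl oz; granulated sugar: 714 g; plain yogurt: 12 oz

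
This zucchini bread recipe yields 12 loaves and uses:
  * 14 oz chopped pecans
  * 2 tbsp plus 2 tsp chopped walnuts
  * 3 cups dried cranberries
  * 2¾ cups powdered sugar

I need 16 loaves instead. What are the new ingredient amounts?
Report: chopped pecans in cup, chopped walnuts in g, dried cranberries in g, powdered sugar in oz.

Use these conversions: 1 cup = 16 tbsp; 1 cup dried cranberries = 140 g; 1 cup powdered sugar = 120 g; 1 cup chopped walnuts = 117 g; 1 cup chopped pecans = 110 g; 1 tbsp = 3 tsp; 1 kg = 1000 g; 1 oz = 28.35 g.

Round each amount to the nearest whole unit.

chopped pecans: 5 cup; chopped walnuts: 26 g; dried cranberries: 560 g; powdered sugar: 16 oz

Scaling factor: 16/12 = 4/3.
chopped pecans: 14 oz × 4/3 × 28.35 g/oz ÷ 110 g/cup ≈ 5 cup
chopped walnuts: (2 tbsp + 2 tsp = 8/3 tbsp) × 4/3 ÷ 16 tbsp/cup × 117 g/cup = 26 g
dried cranberries: 3 cup × 4/3 × 140 g/cup = 560 g
powdered sugar: 2.75 cup × 4/3 × 120 g/cup ÷ 28.35 g/oz ≈ 16 oz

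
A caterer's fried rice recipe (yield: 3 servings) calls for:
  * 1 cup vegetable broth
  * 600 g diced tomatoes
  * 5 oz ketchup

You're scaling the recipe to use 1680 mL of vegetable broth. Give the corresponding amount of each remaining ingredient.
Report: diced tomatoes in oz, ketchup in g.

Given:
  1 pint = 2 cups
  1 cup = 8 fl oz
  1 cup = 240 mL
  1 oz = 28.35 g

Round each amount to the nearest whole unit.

diced tomatoes: 148 oz; ketchup: 992 g

The original recipe has 240 mL of vegetable broth, so the scaling factor is 1680 ÷ 240 = 7.
diced tomatoes: 600 g × 7 ÷ 28.35 g/oz ≈ 148 oz
ketchup: 5 oz × 7 × 28.35 g/oz ≈ 992 g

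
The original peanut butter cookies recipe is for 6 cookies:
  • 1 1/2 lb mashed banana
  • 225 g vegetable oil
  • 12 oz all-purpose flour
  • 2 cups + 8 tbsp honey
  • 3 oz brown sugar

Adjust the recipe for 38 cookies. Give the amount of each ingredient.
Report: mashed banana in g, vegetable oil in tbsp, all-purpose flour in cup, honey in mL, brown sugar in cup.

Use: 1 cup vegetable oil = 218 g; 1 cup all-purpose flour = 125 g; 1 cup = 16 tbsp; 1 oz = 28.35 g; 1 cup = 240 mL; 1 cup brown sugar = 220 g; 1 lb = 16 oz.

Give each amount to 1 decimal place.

mashed banana: 4309.2 g; vegetable oil: 104.6 tbsp; all-purpose flour: 17.2 cup; honey: 3800.0 mL; brown sugar: 2.4 cup

Scaling factor: 38/6 = 19/3.
mashed banana: 1.5 lb × 19/3 × 16 oz/lb × 28.35 g/oz = 4309.2 g
vegetable oil: 225 g × 19/3 ÷ 218 g/cup × 16 tbsp/cup ≈ 104.6 tbsp
all-purpose flour: 12 oz × 19/3 × 28.35 g/oz ÷ 125 g/cup ≈ 17.2 cup
honey: (2 cup + 8 tbsp = 2.5 cup) × 19/3 × 240 mL/cup = 3800.0 mL
brown sugar: 3 oz × 19/3 × 28.35 g/oz ÷ 220 g/cup ≈ 2.4 cup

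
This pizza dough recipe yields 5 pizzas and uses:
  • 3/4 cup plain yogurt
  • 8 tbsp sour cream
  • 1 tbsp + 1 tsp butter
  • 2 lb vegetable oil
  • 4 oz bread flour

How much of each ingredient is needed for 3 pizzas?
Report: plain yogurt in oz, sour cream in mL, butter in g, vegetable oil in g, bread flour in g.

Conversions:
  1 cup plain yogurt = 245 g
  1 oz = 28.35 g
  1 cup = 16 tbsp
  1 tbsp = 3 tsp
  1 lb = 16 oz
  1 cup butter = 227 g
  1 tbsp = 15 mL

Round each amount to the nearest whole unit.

plain yogurt: 4 oz; sour cream: 72 mL; butter: 11 g; vegetable oil: 544 g; bread flour: 68 g

Scaling factor: 3/5 = 0.6.
plain yogurt: 0.75 cup × 3/5 × 245 g/cup ÷ 28.35 g/oz ≈ 4 oz
sour cream: 8 tbsp × 3/5 × 15 mL/tbsp = 72 mL
butter: (1 tbsp + 1 tsp = 4/3 tbsp) × 3/5 ÷ 16 tbsp/cup × 227 g/cup ≈ 11 g
vegetable oil: 2 lb × 3/5 × 16 oz/lb × 28.35 g/oz ≈ 544 g
bread flour: 4 oz × 3/5 × 28.35 g/oz ≈ 68 g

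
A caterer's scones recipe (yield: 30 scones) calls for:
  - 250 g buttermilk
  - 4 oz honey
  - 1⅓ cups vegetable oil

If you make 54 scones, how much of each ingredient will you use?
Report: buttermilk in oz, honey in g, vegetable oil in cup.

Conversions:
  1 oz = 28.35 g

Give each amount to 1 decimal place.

Scaling factor: 54/30 = 9/5 = 1.8.
buttermilk: 250 g × 9/5 ÷ 28.35 g/oz ≈ 15.9 oz
honey: 4 oz × 9/5 × 28.35 g/oz ≈ 204.1 g
vegetable oil: 4/3 cup × 9/5 = 2.4 cup

buttermilk: 15.9 oz; honey: 204.1 g; vegetable oil: 2.4 cup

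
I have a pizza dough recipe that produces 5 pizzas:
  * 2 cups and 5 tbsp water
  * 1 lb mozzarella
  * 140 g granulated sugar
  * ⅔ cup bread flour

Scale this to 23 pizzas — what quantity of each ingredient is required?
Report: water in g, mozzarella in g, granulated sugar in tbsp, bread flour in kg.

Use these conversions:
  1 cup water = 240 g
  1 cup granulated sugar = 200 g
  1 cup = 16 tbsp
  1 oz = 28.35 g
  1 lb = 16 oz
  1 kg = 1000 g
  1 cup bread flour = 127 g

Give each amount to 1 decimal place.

water: 2553.0 g; mozzarella: 2086.6 g; granulated sugar: 51.5 tbsp; bread flour: 0.4 kg

Scaling factor: 23/5 = 4.6.
water: (2 cup + 5 tbsp = 2.3125 cup) × 23/5 × 240 g/cup = 2553.0 g
mozzarella: 1 lb × 23/5 × 16 oz/lb × 28.35 g/oz ≈ 2086.6 g
granulated sugar: 140 g × 23/5 ÷ 200 g/cup × 16 tbsp/cup ≈ 51.5 tbsp
bread flour: 2/3 cup × 23/5 × 127 g/cup ÷ 1000 g/kg ≈ 0.4 kg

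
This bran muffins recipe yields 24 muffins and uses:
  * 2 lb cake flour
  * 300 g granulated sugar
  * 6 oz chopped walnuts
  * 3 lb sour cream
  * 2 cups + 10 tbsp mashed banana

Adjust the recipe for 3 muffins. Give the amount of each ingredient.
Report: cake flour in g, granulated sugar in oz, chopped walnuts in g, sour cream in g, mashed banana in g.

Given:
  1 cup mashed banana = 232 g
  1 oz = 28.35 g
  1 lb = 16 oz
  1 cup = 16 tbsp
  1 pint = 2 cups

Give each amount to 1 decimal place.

Scaling factor: 3/24 = 1/8 = 0.125.
cake flour: 2 lb × 1/8 × 16 oz/lb × 28.35 g/oz = 113.4 g
granulated sugar: 300 g × 1/8 ÷ 28.35 g/oz ≈ 1.3 oz
chopped walnuts: 6 oz × 1/8 × 28.35 g/oz ≈ 21.3 g
sour cream: 3 lb × 1/8 × 16 oz/lb × 28.35 g/oz = 170.1 g
mashed banana: (2 cup + 10 tbsp = 2.625 cup) × 1/8 × 232 g/cup ≈ 76.1 g

cake flour: 113.4 g; granulated sugar: 1.3 oz; chopped walnuts: 21.3 g; sour cream: 170.1 g; mashed banana: 76.1 g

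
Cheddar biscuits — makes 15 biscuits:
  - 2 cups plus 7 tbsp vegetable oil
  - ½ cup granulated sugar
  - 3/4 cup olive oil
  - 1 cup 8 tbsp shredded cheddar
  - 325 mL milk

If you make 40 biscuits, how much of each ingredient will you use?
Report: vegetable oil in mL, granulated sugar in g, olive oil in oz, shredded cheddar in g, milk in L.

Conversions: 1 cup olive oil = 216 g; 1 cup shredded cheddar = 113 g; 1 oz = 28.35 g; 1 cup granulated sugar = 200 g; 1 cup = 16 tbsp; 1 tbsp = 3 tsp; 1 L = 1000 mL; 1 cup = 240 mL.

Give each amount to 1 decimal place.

Scaling factor: 40/15 = 8/3.
vegetable oil: (2 cup + 7 tbsp = 2.4375 cup) × 8/3 × 240 mL/cup = 1560.0 mL
granulated sugar: 0.5 cup × 8/3 × 200 g/cup ≈ 266.7 g
olive oil: 0.75 cup × 8/3 × 216 g/cup ÷ 28.35 g/oz ≈ 15.2 oz
shredded cheddar: (1 cup + 8 tbsp = 1.5 cup) × 8/3 × 113 g/cup = 452.0 g
milk: 325 mL × 8/3 ÷ 1000 mL/L ≈ 0.9 L

vegetable oil: 1560.0 mL; granulated sugar: 266.7 g; olive oil: 15.2 oz; shredded cheddar: 452.0 g; milk: 0.9 L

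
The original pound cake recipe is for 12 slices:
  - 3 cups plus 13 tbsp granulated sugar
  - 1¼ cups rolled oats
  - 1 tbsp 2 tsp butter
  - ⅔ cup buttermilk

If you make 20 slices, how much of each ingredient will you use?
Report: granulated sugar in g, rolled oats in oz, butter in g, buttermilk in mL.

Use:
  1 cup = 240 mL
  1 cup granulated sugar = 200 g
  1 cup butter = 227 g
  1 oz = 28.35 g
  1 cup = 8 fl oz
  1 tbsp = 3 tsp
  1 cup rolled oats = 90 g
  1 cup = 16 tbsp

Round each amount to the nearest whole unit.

Scaling factor: 20/12 = 5/3.
granulated sugar: (3 cup + 13 tbsp = 3.8125 cup) × 5/3 × 200 g/cup ≈ 1271 g
rolled oats: 1.25 cup × 5/3 × 90 g/cup ÷ 28.35 g/oz ≈ 7 oz
butter: (1 tbsp + 2 tsp = 5/3 tbsp) × 5/3 ÷ 16 tbsp/cup × 227 g/cup ≈ 39 g
buttermilk: 2/3 cup × 5/3 × 240 mL/cup ≈ 267 mL

granulated sugar: 1271 g; rolled oats: 7 oz; butter: 39 g; buttermilk: 267 mL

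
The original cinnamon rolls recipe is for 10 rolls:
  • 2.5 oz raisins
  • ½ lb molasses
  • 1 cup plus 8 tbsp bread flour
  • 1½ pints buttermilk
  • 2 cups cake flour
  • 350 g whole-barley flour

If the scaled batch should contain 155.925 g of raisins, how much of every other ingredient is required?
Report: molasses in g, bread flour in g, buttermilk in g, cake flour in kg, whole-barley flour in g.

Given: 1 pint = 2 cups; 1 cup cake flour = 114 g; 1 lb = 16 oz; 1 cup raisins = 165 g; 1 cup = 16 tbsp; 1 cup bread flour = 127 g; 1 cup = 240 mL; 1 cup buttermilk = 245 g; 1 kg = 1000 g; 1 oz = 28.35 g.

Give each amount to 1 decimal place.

molasses: 499.0 g; bread flour: 419.1 g; buttermilk: 1617.0 g; cake flour: 0.5 kg; whole-barley flour: 770.0 g

The original recipe has 70.875 g of raisins, so the scaling factor is 155.925 ÷ 70.875 = 11/5 = 2.2.
molasses: 0.5 lb × 11/5 × 16 oz/lb × 28.35 g/oz ≈ 499.0 g
bread flour: (1 cup + 8 tbsp = 1.5 cup) × 11/5 × 127 g/cup = 419.1 g
buttermilk: 1.5 pint × 11/5 × 2 cup/pint × 245 g/cup = 1617.0 g
cake flour: 2 cup × 11/5 × 114 g/cup ÷ 1000 g/kg ≈ 0.5 kg
whole-barley flour: 350 g × 11/5 = 770.0 g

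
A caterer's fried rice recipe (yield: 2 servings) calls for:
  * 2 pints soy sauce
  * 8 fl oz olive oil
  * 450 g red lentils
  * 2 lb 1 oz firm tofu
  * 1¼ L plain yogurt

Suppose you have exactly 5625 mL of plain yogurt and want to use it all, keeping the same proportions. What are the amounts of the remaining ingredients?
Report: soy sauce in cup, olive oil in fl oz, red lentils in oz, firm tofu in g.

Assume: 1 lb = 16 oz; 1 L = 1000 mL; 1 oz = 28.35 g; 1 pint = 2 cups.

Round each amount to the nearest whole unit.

soy sauce: 18 cup; olive oil: 36 fl oz; red lentils: 71 oz; firm tofu: 4210 g

The original recipe has 1250 mL of plain yogurt, so the scaling factor is 5625 ÷ 1250 = 9/2 = 4.5.
soy sauce: 2 pint × 9/2 × 2 cup/pint = 18 cup
olive oil: 8 fl oz × 9/2 = 36 fl oz
red lentils: 450 g × 9/2 ÷ 28.35 g/oz ≈ 71 oz
firm tofu: (2 lb + 1 oz = 2.0625 lb) × 9/2 × 16 oz/lb × 28.35 g/oz ≈ 4210 g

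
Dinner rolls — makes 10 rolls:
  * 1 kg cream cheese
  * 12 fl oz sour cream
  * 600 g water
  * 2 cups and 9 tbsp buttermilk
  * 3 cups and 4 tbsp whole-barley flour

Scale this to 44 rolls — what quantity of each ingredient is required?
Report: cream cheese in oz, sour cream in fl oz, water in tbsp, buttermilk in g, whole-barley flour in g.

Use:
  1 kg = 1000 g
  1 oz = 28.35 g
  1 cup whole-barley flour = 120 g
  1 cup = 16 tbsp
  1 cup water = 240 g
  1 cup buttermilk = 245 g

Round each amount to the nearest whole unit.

cream cheese: 155 oz; sour cream: 53 fl oz; water: 176 tbsp; buttermilk: 2762 g; whole-barley flour: 1716 g

Scaling factor: 44/10 = 22/5 = 4.4.
cream cheese: 1 kg × 22/5 × 1000 g/kg ÷ 28.35 g/oz ≈ 155 oz
sour cream: 12 fl oz × 22/5 ≈ 53 fl oz
water: 600 g × 22/5 ÷ 240 g/cup × 16 tbsp/cup = 176 tbsp
buttermilk: (2 cup + 9 tbsp = 2.5625 cup) × 22/5 × 245 g/cup ≈ 2762 g
whole-barley flour: (3 cup + 4 tbsp = 3.25 cup) × 22/5 × 120 g/cup = 1716 g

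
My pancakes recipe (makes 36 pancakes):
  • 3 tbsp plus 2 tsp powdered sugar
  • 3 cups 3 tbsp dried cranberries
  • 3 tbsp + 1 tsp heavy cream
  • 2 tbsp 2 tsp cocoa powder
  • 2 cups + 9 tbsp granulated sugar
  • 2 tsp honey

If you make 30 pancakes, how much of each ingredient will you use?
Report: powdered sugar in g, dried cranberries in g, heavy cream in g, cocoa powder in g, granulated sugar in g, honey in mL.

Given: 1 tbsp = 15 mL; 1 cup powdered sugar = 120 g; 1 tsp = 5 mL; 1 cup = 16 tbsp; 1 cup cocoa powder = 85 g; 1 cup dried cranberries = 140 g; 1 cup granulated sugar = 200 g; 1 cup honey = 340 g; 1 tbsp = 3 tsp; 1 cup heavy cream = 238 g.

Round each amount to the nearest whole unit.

Scaling factor: 30/36 = 5/6.
powdered sugar: (3 tbsp + 2 tsp = 11/3 tbsp) × 5/6 ÷ 16 tbsp/cup × 120 g/cup ≈ 23 g
dried cranberries: (3 cup + 3 tbsp = 3.1875 cup) × 5/6 × 140 g/cup ≈ 372 g
heavy cream: (3 tbsp + 1 tsp = 10/3 tbsp) × 5/6 ÷ 16 tbsp/cup × 238 g/cup ≈ 41 g
cocoa powder: (2 tbsp + 2 tsp = 8/3 tbsp) × 5/6 ÷ 16 tbsp/cup × 85 g/cup ≈ 12 g
granulated sugar: (2 cup + 9 tbsp = 2.5625 cup) × 5/6 × 200 g/cup ≈ 427 g
honey: 2 tsp × 5/6 × 5 mL/tsp ≈ 8 mL

powdered sugar: 23 g; dried cranberries: 372 g; heavy cream: 41 g; cocoa powder: 12 g; granulated sugar: 427 g; honey: 8 mL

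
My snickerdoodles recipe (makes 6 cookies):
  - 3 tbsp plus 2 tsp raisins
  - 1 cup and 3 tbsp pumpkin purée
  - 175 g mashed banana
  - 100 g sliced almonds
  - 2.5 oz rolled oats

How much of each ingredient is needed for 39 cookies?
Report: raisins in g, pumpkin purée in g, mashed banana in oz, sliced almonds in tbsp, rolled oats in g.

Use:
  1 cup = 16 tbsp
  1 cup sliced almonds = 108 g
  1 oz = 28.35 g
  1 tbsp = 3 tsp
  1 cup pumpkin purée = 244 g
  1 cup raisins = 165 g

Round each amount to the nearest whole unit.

Scaling factor: 39/6 = 13/2 = 6.5.
raisins: (3 tbsp + 2 tsp = 11/3 tbsp) × 13/2 ÷ 16 tbsp/cup × 165 g/cup ≈ 246 g
pumpkin purée: (1 cup + 3 tbsp = 1.1875 cup) × 13/2 × 244 g/cup ≈ 1883 g
mashed banana: 175 g × 13/2 ÷ 28.35 g/oz ≈ 40 oz
sliced almonds: 100 g × 13/2 ÷ 108 g/cup × 16 tbsp/cup ≈ 96 tbsp
rolled oats: 2.5 oz × 13/2 × 28.35 g/oz ≈ 461 g

raisins: 246 g; pumpkin purée: 1883 g; mashed banana: 40 oz; sliced almonds: 96 tbsp; rolled oats: 461 g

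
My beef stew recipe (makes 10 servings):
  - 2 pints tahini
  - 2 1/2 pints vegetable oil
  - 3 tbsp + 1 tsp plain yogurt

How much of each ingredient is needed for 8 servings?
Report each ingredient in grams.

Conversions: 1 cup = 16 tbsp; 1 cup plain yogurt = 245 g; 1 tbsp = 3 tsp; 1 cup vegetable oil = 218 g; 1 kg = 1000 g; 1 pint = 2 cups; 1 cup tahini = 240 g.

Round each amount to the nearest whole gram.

tahini: 768 g; vegetable oil: 872 g; plain yogurt: 41 g

Scaling factor: 8/10 = 4/5 = 0.8.
tahini: 2 pint × 4/5 × 2 cup/pint × 240 g/cup = 768 g
vegetable oil: 2.5 pint × 4/5 × 2 cup/pint × 218 g/cup = 872 g
plain yogurt: (3 tbsp + 1 tsp = 10/3 tbsp) × 4/5 ÷ 16 tbsp/cup × 245 g/cup ≈ 41 g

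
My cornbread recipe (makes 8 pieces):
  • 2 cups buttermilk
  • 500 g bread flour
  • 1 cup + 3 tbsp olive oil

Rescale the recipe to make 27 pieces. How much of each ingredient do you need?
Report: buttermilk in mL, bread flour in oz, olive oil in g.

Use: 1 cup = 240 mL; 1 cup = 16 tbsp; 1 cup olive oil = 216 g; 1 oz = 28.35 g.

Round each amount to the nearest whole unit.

buttermilk: 1620 mL; bread flour: 60 oz; olive oil: 866 g

Scaling factor: 27/8 = 3.375.
buttermilk: 2 cup × 27/8 × 240 mL/cup = 1620 mL
bread flour: 500 g × 27/8 ÷ 28.35 g/oz ≈ 60 oz
olive oil: (1 cup + 3 tbsp = 1.1875 cup) × 27/8 × 216 g/cup ≈ 866 g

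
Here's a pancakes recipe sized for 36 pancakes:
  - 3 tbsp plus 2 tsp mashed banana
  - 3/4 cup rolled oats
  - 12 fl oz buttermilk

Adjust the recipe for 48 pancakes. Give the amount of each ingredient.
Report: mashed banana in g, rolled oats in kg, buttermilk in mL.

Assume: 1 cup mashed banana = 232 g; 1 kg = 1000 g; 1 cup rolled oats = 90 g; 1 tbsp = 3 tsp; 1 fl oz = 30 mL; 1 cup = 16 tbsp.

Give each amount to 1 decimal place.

Scaling factor: 48/36 = 4/3.
mashed banana: (3 tbsp + 2 tsp = 11/3 tbsp) × 4/3 ÷ 16 tbsp/cup × 232 g/cup ≈ 70.9 g
rolled oats: 0.75 cup × 4/3 × 90 g/cup ÷ 1000 g/kg ≈ 0.1 kg
buttermilk: 12 fl oz × 4/3 × 30 mL/fl oz = 480.0 mL

mashed banana: 70.9 g; rolled oats: 0.1 kg; buttermilk: 480.0 mL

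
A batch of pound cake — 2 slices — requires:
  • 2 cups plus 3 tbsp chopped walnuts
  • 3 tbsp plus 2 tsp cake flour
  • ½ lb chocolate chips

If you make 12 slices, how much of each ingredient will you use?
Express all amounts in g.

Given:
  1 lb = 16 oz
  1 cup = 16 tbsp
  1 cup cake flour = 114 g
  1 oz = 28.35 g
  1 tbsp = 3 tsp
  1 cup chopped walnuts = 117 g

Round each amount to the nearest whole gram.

Scaling factor: 12/2 = 6.
chopped walnuts: (2 cup + 3 tbsp = 2.1875 cup) × 6 × 117 g/cup ≈ 1536 g
cake flour: (3 tbsp + 2 tsp = 11/3 tbsp) × 6 ÷ 16 tbsp/cup × 114 g/cup ≈ 157 g
chocolate chips: 0.5 lb × 6 × 16 oz/lb × 28.35 g/oz ≈ 1361 g

chopped walnuts: 1536 g; cake flour: 157 g; chocolate chips: 1361 g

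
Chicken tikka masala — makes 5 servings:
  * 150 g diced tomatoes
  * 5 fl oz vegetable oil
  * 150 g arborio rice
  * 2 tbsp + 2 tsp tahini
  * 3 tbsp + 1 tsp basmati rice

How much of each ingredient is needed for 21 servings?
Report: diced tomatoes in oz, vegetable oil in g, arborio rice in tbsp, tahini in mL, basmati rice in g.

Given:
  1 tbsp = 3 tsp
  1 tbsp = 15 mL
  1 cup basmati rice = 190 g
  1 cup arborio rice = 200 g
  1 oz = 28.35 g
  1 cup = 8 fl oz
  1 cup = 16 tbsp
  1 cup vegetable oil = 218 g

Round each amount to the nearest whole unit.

diced tomatoes: 22 oz; vegetable oil: 572 g; arborio rice: 50 tbsp; tahini: 168 mL; basmati rice: 166 g

Scaling factor: 21/5 = 4.2.
diced tomatoes: 150 g × 21/5 ÷ 28.35 g/oz ≈ 22 oz
vegetable oil: 5 fl oz × 21/5 ÷ 8 fl oz/cup × 218 g/cup ≈ 572 g
arborio rice: 150 g × 21/5 ÷ 200 g/cup × 16 tbsp/cup ≈ 50 tbsp
tahini: (2 tbsp + 2 tsp = 8/3 tbsp) × 21/5 × 15 mL/tbsp = 168 mL
basmati rice: (3 tbsp + 1 tsp = 10/3 tbsp) × 21/5 ÷ 16 tbsp/cup × 190 g/cup ≈ 166 g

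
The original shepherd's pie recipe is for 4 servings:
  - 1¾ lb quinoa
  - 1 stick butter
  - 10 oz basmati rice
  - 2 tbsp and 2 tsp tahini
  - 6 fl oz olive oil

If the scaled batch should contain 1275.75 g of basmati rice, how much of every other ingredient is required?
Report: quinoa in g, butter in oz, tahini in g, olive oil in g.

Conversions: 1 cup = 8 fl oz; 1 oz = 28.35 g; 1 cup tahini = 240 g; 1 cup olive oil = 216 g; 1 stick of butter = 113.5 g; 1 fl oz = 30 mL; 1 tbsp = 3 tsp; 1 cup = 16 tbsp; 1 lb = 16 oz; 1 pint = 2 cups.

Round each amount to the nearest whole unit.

quinoa: 3572 g; butter: 18 oz; tahini: 180 g; olive oil: 729 g

The original recipe has 283.5 g of basmati rice, so the scaling factor is 1275.75 ÷ 283.5 = 9/2 = 4.5.
quinoa: 1.75 lb × 9/2 × 16 oz/lb × 28.35 g/oz ≈ 3572 g
butter: 1 stick × 9/2 × 113.5 g/stick ÷ 28.35 g/oz ≈ 18 oz
tahini: (2 tbsp + 2 tsp = 8/3 tbsp) × 9/2 ÷ 16 tbsp/cup × 240 g/cup = 180 g
olive oil: 6 fl oz × 9/2 ÷ 8 fl oz/cup × 216 g/cup = 729 g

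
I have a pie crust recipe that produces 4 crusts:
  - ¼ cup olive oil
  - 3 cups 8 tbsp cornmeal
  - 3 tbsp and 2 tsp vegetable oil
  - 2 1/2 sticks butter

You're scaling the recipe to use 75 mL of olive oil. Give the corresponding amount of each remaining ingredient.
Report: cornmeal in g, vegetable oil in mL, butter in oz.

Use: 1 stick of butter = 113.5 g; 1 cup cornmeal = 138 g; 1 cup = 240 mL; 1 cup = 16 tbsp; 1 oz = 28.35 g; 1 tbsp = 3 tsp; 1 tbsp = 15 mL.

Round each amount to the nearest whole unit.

The original recipe has 60 mL of olive oil, so the scaling factor is 75 ÷ 60 = 5/4 = 1.25.
cornmeal: (3 cup + 8 tbsp = 3.5 cup) × 5/4 × 138 g/cup ≈ 604 g
vegetable oil: (3 tbsp + 2 tsp = 11/3 tbsp) × 5/4 × 15 mL/tbsp ≈ 69 mL
butter: 2.5 stick × 5/4 × 113.5 g/stick ÷ 28.35 g/oz ≈ 13 oz

cornmeal: 604 g; vegetable oil: 69 mL; butter: 13 oz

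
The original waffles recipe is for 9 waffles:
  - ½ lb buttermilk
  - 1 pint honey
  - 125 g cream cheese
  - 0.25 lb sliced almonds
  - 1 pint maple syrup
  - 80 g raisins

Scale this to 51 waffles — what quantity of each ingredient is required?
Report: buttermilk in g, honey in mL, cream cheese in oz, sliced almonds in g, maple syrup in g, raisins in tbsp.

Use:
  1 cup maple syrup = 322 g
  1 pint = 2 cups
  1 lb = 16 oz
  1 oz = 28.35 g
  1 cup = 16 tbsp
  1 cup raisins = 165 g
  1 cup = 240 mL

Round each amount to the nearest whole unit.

Scaling factor: 51/9 = 17/3.
buttermilk: 0.5 lb × 17/3 × 16 oz/lb × 28.35 g/oz ≈ 1285 g
honey: 1 pint × 17/3 × 2 cup/pint × 240 mL/cup = 2720 mL
cream cheese: 125 g × 17/3 ÷ 28.35 g/oz ≈ 25 oz
sliced almonds: 0.25 lb × 17/3 × 16 oz/lb × 28.35 g/oz ≈ 643 g
maple syrup: 1 pint × 17/3 × 2 cup/pint × 322 g/cup ≈ 3649 g
raisins: 80 g × 17/3 ÷ 165 g/cup × 16 tbsp/cup ≈ 44 tbsp

buttermilk: 1285 g; honey: 2720 mL; cream cheese: 25 oz; sliced almonds: 643 g; maple syrup: 3649 g; raisins: 44 tbsp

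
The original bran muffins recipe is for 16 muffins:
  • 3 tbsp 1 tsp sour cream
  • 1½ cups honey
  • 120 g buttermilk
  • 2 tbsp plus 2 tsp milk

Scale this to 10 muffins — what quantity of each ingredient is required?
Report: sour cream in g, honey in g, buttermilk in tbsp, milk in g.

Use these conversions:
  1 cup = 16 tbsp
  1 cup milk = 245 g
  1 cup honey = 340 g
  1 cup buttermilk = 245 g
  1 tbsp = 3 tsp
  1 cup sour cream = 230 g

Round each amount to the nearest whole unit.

Scaling factor: 10/16 = 5/8 = 0.625.
sour cream: (3 tbsp + 1 tsp = 10/3 tbsp) × 5/8 ÷ 16 tbsp/cup × 230 g/cup ≈ 30 g
honey: 1.5 cup × 5/8 × 340 g/cup ≈ 319 g
buttermilk: 120 g × 5/8 ÷ 245 g/cup × 16 tbsp/cup ≈ 5 tbsp
milk: (2 tbsp + 2 tsp = 8/3 tbsp) × 5/8 ÷ 16 tbsp/cup × 245 g/cup ≈ 26 g

sour cream: 30 g; honey: 319 g; buttermilk: 5 tbsp; milk: 26 g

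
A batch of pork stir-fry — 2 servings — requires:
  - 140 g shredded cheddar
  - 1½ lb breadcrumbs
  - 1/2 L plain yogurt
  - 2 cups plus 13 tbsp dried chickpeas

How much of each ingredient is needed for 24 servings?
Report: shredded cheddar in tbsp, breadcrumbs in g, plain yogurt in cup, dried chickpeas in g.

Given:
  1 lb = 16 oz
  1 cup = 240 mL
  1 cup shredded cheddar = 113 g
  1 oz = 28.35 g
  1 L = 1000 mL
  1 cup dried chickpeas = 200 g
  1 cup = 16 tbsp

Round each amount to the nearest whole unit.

Scaling factor: 24/2 = 12.
shredded cheddar: 140 g × 12 ÷ 113 g/cup × 16 tbsp/cup ≈ 238 tbsp
breadcrumbs: 1.5 lb × 12 × 16 oz/lb × 28.35 g/oz ≈ 8165 g
plain yogurt: 0.5 L × 12 × 1000 mL/L ÷ 240 mL/cup = 25 cup
dried chickpeas: (2 cup + 13 tbsp = 2.8125 cup) × 12 × 200 g/cup = 6750 g

shredded cheddar: 238 tbsp; breadcrumbs: 8165 g; plain yogurt: 25 cup; dried chickpeas: 6750 g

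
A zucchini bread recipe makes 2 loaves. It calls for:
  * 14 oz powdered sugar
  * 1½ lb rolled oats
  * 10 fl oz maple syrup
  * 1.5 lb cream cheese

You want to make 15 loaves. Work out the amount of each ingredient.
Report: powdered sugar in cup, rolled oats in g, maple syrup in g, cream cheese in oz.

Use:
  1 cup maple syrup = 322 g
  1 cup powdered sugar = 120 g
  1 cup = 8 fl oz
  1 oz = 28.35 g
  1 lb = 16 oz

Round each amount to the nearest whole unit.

Scaling factor: 15/2 = 7.5.
powdered sugar: 14 oz × 15/2 × 28.35 g/oz ÷ 120 g/cup ≈ 25 cup
rolled oats: 1.5 lb × 15/2 × 16 oz/lb × 28.35 g/oz = 5103 g
maple syrup: 10 fl oz × 15/2 ÷ 8 fl oz/cup × 322 g/cup ≈ 3019 g
cream cheese: 1.5 lb × 15/2 × 16 oz/lb = 180 oz

powdered sugar: 25 cup; rolled oats: 5103 g; maple syrup: 3019 g; cream cheese: 180 oz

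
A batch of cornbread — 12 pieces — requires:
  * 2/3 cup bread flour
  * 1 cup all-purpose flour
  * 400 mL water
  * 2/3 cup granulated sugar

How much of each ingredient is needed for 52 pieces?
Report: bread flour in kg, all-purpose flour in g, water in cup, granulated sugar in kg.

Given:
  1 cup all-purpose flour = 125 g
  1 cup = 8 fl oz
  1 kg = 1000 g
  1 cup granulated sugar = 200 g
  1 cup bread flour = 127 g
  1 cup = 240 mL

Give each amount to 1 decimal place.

bread flour: 0.4 kg; all-purpose flour: 541.7 g; water: 7.2 cup; granulated sugar: 0.6 kg

Scaling factor: 52/12 = 13/3.
bread flour: 2/3 cup × 13/3 × 127 g/cup ÷ 1000 g/kg ≈ 0.4 kg
all-purpose flour: 1 cup × 13/3 × 125 g/cup ≈ 541.7 g
water: 400 mL × 13/3 ÷ 240 mL/cup ≈ 7.2 cup
granulated sugar: 2/3 cup × 13/3 × 200 g/cup ÷ 1000 g/kg ≈ 0.6 kg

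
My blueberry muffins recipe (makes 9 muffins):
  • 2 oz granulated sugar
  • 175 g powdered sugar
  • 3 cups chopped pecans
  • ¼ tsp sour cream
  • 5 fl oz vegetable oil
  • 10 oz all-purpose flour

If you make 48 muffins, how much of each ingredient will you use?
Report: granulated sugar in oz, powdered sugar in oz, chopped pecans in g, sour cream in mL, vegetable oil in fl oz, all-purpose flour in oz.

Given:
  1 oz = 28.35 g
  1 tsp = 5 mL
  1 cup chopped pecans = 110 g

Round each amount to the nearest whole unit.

granulated sugar: 11 oz; powdered sugar: 33 oz; chopped pecans: 1760 g; sour cream: 7 mL; vegetable oil: 27 fl oz; all-purpose flour: 53 oz

Scaling factor: 48/9 = 16/3.
granulated sugar: 2 oz × 16/3 ≈ 11 oz
powdered sugar: 175 g × 16/3 ÷ 28.35 g/oz ≈ 33 oz
chopped pecans: 3 cup × 16/3 × 110 g/cup = 1760 g
sour cream: 0.25 tsp × 16/3 × 5 mL/tsp ≈ 7 mL
vegetable oil: 5 fl oz × 16/3 ≈ 27 fl oz
all-purpose flour: 10 oz × 16/3 ≈ 53 oz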